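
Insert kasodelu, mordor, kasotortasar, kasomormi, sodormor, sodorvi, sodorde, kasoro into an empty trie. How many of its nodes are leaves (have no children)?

8

Leaves are exactly the stored words that no other stored word extends.
Those words: "kasodelu", "kasomormi", "kasoro", "kasotortasar", "mordor", "sodorde", "sodormor", "sodorvi"
Leaf count: 8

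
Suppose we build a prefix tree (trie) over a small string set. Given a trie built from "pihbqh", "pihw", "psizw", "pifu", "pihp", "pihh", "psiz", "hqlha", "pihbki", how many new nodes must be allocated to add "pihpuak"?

3

The longest prefix of "pihpuak" already in the trie is "pihp" (length 4).
Each of the 3 remaining characters creates one node.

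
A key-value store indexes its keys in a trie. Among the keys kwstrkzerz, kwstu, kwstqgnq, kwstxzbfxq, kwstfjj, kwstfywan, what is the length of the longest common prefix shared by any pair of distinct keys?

The deepest shared node is where two words last agree before diverging.
e.g. "kwstfjj" and "kwstfywan" share the prefix "kwstf" of length 5; no pair shares a longer one.
Longest shared-prefix length: 5

5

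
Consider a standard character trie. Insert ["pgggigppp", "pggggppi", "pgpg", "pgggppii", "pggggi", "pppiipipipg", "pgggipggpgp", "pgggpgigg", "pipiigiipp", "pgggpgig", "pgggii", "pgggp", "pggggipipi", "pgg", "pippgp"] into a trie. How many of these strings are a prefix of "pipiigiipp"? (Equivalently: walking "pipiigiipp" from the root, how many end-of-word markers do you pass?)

1

Walk "pipiigiipp" from the root; an end-of-word marker is hit whenever a stored word is a prefix of "pipiigiipp".
Prefixes of the query that are stored words: "pipiigiipp"
Count: 1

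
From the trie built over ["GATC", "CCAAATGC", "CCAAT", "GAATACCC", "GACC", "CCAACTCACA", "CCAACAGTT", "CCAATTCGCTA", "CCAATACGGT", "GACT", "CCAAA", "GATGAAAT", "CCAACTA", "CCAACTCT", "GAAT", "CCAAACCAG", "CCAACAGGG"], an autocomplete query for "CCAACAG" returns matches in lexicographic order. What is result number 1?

Filter for "CCAACAG…" and sort: "CCAACAGGG", "CCAACAGTT"
The 1st is CCAACAGGG.

CCAACAGGG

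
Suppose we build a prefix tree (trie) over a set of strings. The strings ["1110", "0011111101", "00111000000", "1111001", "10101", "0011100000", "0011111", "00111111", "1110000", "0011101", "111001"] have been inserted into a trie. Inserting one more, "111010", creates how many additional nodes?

2

The longest prefix of "111010" already in the trie is "1110" (length 4).
Each of the 2 remaining characters creates one node.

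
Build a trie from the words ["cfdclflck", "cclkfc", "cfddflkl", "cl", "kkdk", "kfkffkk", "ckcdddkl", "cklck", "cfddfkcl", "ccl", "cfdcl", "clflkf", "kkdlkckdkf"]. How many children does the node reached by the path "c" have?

The children of the "c" node are the distinct next characters among strings starting with "c".
Distinct next characters after "c": c, f, k, l.
That node has 4 child edges.

4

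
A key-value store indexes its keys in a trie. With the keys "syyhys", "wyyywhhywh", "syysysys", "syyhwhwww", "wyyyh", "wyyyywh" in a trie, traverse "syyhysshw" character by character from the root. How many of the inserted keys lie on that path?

Traverse "syyhysshw" character by character; count nodes along the way that are marked as word ends.
Prefixes of the query that are stored words: "syyhys"
Count: 1

1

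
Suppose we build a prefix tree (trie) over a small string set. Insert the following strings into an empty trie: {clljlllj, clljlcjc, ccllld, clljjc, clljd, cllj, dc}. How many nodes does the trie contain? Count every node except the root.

21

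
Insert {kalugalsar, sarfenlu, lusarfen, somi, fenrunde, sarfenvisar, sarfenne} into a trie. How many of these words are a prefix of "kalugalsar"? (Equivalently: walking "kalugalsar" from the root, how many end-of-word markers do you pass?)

1

Check each prefix of "kalugalsar" against the stored set — each match is an end-marker on the path.
Prefixes of the query that are stored words: "kalugalsar"
Count: 1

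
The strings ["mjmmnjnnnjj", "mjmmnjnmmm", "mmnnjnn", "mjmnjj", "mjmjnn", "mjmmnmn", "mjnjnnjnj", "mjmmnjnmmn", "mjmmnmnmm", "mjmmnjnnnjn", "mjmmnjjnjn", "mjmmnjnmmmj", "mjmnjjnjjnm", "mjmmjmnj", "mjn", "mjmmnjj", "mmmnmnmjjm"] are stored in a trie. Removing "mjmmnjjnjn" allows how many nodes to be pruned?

3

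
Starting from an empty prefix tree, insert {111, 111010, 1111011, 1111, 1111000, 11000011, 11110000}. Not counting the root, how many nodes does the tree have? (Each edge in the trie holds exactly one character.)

Trace insertions, counting only characters that open a new branch:
  "111" → 3 new (1, 1, 1)
  "111010" → prefix "111" already present; 3 new (0, 1, 0)
  "1111011" → prefix "111" already present; 4 new (1, 0, 1, 1)
  "1111" → prefix "1111" already present; 0 new (none)
  "1111000" → prefix "11110" already present; 2 new (0, 0)
  "11000011" → prefix "11" already present; 6 new (0, 0, 0, 0, 1, 1)
  "11110000" → prefix "1111000" already present; 1 new (0)
Total nodes = 3 + 3 + 4 + 0 + 2 + 6 + 1 = 19

19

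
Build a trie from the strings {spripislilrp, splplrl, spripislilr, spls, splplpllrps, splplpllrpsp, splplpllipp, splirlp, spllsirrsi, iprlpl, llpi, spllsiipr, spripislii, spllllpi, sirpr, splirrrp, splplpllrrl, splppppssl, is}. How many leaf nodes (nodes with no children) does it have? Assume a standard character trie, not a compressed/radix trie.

Leaves are exactly the stored words that no other stored word extends.
Those words: "iprlpl", "is", "llpi", "sirpr", "splirlp", "splirrrp", "spllllpi", "spllsiipr", "spllsirrsi", "splplpllipp", "splplpllrpsp", "splplpllrrl", "splplrl", "splppppssl", "spls", "spripislii", "spripislilrp"
Leaf count: 17

17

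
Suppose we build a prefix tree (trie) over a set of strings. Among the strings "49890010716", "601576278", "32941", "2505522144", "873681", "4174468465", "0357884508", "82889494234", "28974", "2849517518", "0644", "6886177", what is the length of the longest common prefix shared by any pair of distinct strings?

The deepest shared node is where two words last agree before diverging.
"2849517518" and "28974" agree on "28" (2 characters) before diverging; nothing deeper is shared.
Longest shared-prefix length: 2

2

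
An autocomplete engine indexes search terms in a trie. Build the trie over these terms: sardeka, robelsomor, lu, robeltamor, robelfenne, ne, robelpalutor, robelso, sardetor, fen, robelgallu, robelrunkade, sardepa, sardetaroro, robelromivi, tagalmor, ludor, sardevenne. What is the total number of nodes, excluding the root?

84

Trace insertions, counting only characters that open a new branch:
  "sardeka" → 7 new (s, a, r, d, e, k, a)
  "robelsomor" → 10 new (r, o, b, e, l, s, o, m, o, r)
  "lu" → 2 new (l, u)
  "robeltamor" → prefix "robel" already present; 5 new (t, a, m, o, r)
  "robelfenne" → prefix "robel" already present; 5 new (f, e, n, n, e)
  "ne" → 2 new (n, e)
  "robelpalutor" → prefix "robel" already present; 7 new (p, a, l, u, t, o, r)
  "robelso" → prefix "robelso" already present; 0 new (none)
  "sardetor" → prefix "sarde" already present; 3 new (t, o, r)
  "fen" → 3 new (f, e, n)
  "robelgallu" → prefix "robel" already present; 5 new (g, a, l, l, u)
  "robelrunkade" → prefix "robel" already present; 7 new (r, u, n, k, a, d, e)
  "sardepa" → prefix "sarde" already present; 2 new (p, a)
  "sardetaroro" → prefix "sardet" already present; 5 new (a, r, o, r, o)
  "robelromivi" → prefix "robelr" already present; 5 new (o, m, i, v, i)
  "tagalmor" → 8 new (t, a, g, a, l, m, o, r)
  "ludor" → prefix "lu" already present; 3 new (d, o, r)
  "sardevenne" → prefix "sarde" already present; 5 new (v, e, n, n, e)
Total nodes = 7 + 10 + 2 + 5 + 5 + 2 + 7 + 0 + 3 + 3 + 5 + 7 + 2 + 5 + 5 + 8 + 3 + 5 = 84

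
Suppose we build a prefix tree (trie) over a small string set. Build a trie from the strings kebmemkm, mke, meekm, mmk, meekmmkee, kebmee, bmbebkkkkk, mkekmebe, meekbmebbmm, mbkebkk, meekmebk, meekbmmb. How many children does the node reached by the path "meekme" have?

1

Follow the path "meekme" to its node, then look at its outgoing edges.
Characters that immediately follow "meekme" among the stored strings: {b}.
That node has 1 child edge.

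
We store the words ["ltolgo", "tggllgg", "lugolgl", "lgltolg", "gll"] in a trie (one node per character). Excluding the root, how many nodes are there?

28

Insert word by word; a character creates a node only if that edge doesn't already exist:
  "ltolgo" → 6 new (l, t, o, l, g, o)
  "tggllgg" → 7 new (t, g, g, l, l, g, g)
  "lugolgl" → prefix "l" already present; 6 new (u, g, o, l, g, l)
  "lgltolg" → prefix "l" already present; 6 new (g, l, t, o, l, g)
  "gll" → 3 new (g, l, l)
Total nodes = 6 + 7 + 6 + 6 + 3 = 28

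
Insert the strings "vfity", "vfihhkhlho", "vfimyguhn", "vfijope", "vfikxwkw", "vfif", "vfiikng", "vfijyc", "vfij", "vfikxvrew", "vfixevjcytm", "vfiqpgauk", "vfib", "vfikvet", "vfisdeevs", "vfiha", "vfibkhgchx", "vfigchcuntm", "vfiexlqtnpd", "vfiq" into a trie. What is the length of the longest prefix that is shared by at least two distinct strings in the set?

5

Equivalently: take the maximum, over all pairs, of their longest common prefix length.
"vfikxvrew" and "vfikxwkw" agree on "vfikx" (5 characters) before diverging; nothing deeper is shared.
Longest shared-prefix length: 5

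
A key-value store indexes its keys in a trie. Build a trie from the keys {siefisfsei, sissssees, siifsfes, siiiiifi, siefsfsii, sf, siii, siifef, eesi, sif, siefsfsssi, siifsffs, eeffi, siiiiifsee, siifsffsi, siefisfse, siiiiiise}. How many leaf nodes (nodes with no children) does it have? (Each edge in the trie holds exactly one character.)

14

Leaves are exactly the stored words that no other stored word extends.
Those words: "eeffi", "eesi", "sf", "siefisfsei", "siefsfsii", "siefsfsssi", "sif", "siifef", "siifsfes", "siifsffsi", "siiiiifi", "siiiiifsee", "siiiiiise", "sissssees"
Leaf count: 14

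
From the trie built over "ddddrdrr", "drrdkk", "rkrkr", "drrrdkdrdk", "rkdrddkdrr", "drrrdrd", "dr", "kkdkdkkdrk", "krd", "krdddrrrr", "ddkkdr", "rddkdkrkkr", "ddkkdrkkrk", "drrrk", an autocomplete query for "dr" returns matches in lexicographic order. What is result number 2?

drrdkk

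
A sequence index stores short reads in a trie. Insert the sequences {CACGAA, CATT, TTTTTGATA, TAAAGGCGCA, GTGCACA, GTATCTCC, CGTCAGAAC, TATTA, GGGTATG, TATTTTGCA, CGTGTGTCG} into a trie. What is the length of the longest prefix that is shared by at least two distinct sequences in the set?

4

Equivalently: take the maximum, over all pairs, of their longest common prefix length.
"TATTA" and "TATTTTGCA" agree on "TATT" (4 characters) before diverging; nothing deeper is shared.
Longest shared-prefix length: 4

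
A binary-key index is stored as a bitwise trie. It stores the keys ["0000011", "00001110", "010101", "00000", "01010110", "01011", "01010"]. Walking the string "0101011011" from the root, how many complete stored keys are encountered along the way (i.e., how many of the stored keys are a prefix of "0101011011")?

3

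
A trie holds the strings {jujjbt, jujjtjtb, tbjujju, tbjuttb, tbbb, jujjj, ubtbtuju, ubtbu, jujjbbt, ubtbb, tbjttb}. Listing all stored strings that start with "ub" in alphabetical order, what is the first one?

Words with prefix "ub", in lexicographic order: "ubtbb", "ubtbtuju", "ubtbu"
The 1st is ubtbb.

ubtbb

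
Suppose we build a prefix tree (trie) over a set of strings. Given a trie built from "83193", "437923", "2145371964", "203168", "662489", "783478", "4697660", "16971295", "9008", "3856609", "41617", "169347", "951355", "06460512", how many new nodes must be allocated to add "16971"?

"16971" is already a full path in the trie; only an end-marker is added.
No new nodes are needed: 0.

0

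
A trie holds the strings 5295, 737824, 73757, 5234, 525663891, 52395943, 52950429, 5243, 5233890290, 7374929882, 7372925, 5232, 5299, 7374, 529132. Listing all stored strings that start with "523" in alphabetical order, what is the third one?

5234

Words with prefix "523", in lexicographic order: "5232", "5233890290", "5234", "52395943"
The 3rd is 5234.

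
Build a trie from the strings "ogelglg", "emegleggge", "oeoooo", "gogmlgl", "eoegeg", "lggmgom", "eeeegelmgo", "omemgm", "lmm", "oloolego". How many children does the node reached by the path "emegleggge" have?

0

Follow the path "emegleggge" to its node, then look at its outgoing edges.
No stored string extends past "emegleggge".
That node has 0 child edges.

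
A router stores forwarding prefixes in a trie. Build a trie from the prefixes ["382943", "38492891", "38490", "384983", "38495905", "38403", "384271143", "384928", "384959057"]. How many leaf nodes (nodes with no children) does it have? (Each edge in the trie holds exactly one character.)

7

A leaf is a node with no children — equivalently, the end of a word that is not a proper prefix of any other stored word.
Those words: "382943", "38403", "384271143", "38490", "38492891", "384959057", "384983"
Leaf count: 7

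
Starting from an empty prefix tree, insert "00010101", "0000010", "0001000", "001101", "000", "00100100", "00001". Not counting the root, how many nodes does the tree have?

Insert word by word; a character creates a node only if that edge doesn't already exist:
  "00010101" → 8 new (0, 0, 0, 1, 0, 1, 0, 1)
  "0000010" → prefix "000" already present; 4 new (0, 0, 1, 0)
  "0001000" → prefix "00010" already present; 2 new (0, 0)
  "001101" → prefix "00" already present; 4 new (1, 1, 0, 1)
  "000" → prefix "000" already present; 0 new (none)
  "00100100" → prefix "001" already present; 5 new (0, 0, 1, 0, 0)
  "00001" → prefix "0000" already present; 1 new (1)
Total nodes = 8 + 4 + 2 + 4 + 0 + 5 + 1 = 24

24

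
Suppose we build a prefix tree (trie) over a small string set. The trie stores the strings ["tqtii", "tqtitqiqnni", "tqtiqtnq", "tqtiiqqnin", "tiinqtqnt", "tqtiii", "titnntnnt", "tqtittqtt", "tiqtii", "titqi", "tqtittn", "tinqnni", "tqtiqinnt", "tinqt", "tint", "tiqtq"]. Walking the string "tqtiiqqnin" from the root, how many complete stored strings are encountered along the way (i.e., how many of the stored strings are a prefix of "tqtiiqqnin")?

2

Walk "tqtiiqqnin" from the root; an end-of-word marker is hit whenever a stored word is a prefix of "tqtiiqqnin".
Prefixes of the query that are stored words: "tqtii", "tqtiiqqnin"
Count: 2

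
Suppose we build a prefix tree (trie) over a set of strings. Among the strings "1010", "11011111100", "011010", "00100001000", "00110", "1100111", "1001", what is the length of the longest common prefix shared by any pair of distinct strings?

3

Look for the deepest trie node that still has at least two words in its subtree.
"00100001000" and "00110" agree on "001" (3 characters) before diverging; nothing deeper is shared.
Longest shared-prefix length: 3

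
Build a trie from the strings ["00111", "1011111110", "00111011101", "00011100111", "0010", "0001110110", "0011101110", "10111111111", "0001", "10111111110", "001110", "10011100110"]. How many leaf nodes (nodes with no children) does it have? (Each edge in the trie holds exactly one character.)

8

Leaves are exactly the stored words that no other stored word extends.
Those words: "00011100111", "0001110110", "0010", "00111011101", "10011100110", "1011111110", "10111111110", "10111111111"
Leaf count: 8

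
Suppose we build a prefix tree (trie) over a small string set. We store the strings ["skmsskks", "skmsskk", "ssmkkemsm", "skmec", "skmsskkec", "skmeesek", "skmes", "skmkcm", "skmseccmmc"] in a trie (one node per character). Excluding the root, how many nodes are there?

Trie structure (* marks end of a word):
(root)
└─ s
   ├─ k
   │  └─ m
   │     ├─ e
   │     │  ├─ c *
   │     │  ├─ e
   │     │  │  └─ s
   │     │  │     └─ e
   │     │  │        └─ k *
   │     │  └─ s *
   │     ├─ k
   │     │  └─ c
   │     │     └─ m *
   │     └─ s
   │        ├─ e
   │        │  └─ c
   │        │     └─ c
   │        │        └─ m
   │        │           └─ m
   │        │              └─ c *
   │        └─ s
   │           └─ k
   │              └─ k *
   │                 ├─ e
   │                 │  └─ c *
   │                 └─ s *
   └─ s
      └─ m
         └─ k
            └─ k
               └─ e
                  └─ m
                     └─ s
                        └─ m *
Counting every labelled node above: 34.

34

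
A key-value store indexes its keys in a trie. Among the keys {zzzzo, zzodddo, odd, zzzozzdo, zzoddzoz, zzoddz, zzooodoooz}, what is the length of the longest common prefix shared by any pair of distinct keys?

6

The deepest shared node is where two words last agree before diverging.
"zzoddz" and "zzoddzoz" agree on "zzoddz" (6 characters) before diverging; nothing deeper is shared.
Longest shared-prefix length: 6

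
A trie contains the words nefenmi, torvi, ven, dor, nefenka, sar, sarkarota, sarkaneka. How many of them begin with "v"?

Filter for entries beginning with "v":
Words under "v": ven
Count: 1

1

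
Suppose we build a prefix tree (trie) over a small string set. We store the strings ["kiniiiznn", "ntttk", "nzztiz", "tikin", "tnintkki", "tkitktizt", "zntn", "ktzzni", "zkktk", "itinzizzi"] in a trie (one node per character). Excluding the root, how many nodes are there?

For each word, the new-node count is its length minus the longest prefix already in the trie:
  "kiniiiznn" → 9 new (k, i, n, i, i, i, z, n, n)
  "ntttk" → 5 new (n, t, t, t, k)
  "nzztiz" → prefix "n" already present; 5 new (z, z, t, i, z)
  "tikin" → 5 new (t, i, k, i, n)
  "tnintkki" → prefix "t" already present; 7 new (n, i, n, t, k, k, i)
  "tkitktizt" → prefix "t" already present; 8 new (k, i, t, k, t, i, z, t)
  "zntn" → 4 new (z, n, t, n)
  "ktzzni" → prefix "k" already present; 5 new (t, z, z, n, i)
  "zkktk" → prefix "z" already present; 4 new (k, k, t, k)
  "itinzizzi" → 9 new (i, t, i, n, z, i, z, z, i)
Total nodes = 9 + 5 + 5 + 5 + 7 + 8 + 4 + 5 + 4 + 9 = 61

61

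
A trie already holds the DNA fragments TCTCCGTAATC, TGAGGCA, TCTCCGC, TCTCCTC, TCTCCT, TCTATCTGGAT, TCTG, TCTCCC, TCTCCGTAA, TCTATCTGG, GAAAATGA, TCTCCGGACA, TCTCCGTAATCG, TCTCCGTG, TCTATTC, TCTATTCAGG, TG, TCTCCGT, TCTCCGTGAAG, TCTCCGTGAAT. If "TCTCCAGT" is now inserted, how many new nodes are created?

The longest prefix of "TCTCCAGT" already in the trie is "TCTCC" (length 5).
Each of the 3 remaining characters creates one node.

3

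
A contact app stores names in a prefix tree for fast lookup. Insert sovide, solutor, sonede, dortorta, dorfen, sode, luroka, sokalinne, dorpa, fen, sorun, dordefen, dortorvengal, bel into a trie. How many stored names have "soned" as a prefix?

1

Traverse to the node for "soned", then collect every word in that subtree.
Words under "soned": sonede
Count: 1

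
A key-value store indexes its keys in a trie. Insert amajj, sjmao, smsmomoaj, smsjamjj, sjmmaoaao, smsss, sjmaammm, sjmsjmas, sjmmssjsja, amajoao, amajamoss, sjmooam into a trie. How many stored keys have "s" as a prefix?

9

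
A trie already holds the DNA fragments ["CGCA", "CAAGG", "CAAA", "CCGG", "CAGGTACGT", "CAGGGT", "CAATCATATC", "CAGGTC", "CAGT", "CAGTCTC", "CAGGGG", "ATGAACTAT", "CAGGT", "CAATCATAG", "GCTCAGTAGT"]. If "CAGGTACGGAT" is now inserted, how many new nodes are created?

"CAGGTACG" is already a path in the trie; the remaining "GAT" must be added.
So 11 − 8 = 3 new nodes.

3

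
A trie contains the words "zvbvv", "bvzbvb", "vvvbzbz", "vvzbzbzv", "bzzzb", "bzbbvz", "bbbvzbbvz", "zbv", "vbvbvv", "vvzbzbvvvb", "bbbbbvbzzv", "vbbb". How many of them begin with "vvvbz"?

1

Walk to "vvvbz"; the words in its subtree are exactly those with that prefix.
Words under "vvvbz": vvvbzbz
Count: 1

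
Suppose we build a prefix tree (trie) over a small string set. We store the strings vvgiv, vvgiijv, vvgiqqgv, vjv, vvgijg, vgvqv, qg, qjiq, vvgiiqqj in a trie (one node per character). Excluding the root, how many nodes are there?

28

For each word, the new-node count is its length minus the longest prefix already in the trie:
  "vvgiv" → 5 new (v, v, g, i, v)
  "vvgiijv" → prefix "vvgi" already present; 3 new (i, j, v)
  "vvgiqqgv" → prefix "vvgi" already present; 4 new (q, q, g, v)
  "vjv" → prefix "v" already present; 2 new (j, v)
  "vvgijg" → prefix "vvgi" already present; 2 new (j, g)
  "vgvqv" → prefix "v" already present; 4 new (g, v, q, v)
  "qg" → 2 new (q, g)
  "qjiq" → prefix "q" already present; 3 new (j, i, q)
  "vvgiiqqj" → prefix "vvgii" already present; 3 new (q, q, j)
Total nodes = 5 + 3 + 4 + 2 + 2 + 4 + 2 + 3 + 3 = 28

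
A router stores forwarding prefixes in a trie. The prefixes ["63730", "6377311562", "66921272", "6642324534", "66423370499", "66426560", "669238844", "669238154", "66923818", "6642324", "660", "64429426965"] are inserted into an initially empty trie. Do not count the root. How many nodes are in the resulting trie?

57

Insert word by word; a character creates a node only if that edge doesn't already exist:
  "63730" → 5 new (6, 3, 7, 3, 0)
  "6377311562" → prefix "637" already present; 7 new (7, 3, 1, 1, 5, 6, 2)
  "66921272" → prefix "6" already present; 7 new (6, 9, 2, 1, 2, 7, 2)
  "6642324534" → prefix "66" already present; 8 new (4, 2, 3, 2, 4, 5, 3, 4)
  "66423370499" → prefix "66423" already present; 6 new (3, 7, 0, 4, 9, 9)
  "66426560" → prefix "6642" already present; 4 new (6, 5, 6, 0)
  "669238844" → prefix "6692" already present; 5 new (3, 8, 8, 4, 4)
  "669238154" → prefix "669238" already present; 3 new (1, 5, 4)
  "66923818" → prefix "6692381" already present; 1 new (8)
  "6642324" → prefix "6642324" already present; 0 new (none)
  "660" → prefix "66" already present; 1 new (0)
  "64429426965" → prefix "6" already present; 10 new (4, 4, 2, 9, 4, 2, 6, 9, 6, 5)
Total nodes = 5 + 7 + 7 + 8 + 6 + 4 + 5 + 3 + 1 + 0 + 1 + 10 = 57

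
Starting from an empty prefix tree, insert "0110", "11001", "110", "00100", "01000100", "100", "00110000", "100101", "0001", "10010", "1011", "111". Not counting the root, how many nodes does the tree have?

Insert word by word; a character creates a node only if that edge doesn't already exist:
  "0110" → 4 new (0, 1, 1, 0)
  "11001" → 5 new (1, 1, 0, 0, 1)
  "110" → prefix "110" already present; 0 new (none)
  "00100" → prefix "0" already present; 4 new (0, 1, 0, 0)
  "01000100" → prefix "01" already present; 6 new (0, 0, 0, 1, 0, 0)
  "100" → prefix "1" already present; 2 new (0, 0)
  "00110000" → prefix "001" already present; 5 new (1, 0, 0, 0, 0)
  "100101" → prefix "100" already present; 3 new (1, 0, 1)
  "0001" → prefix "00" already present; 2 new (0, 1)
  "10010" → prefix "10010" already present; 0 new (none)
  "1011" → prefix "10" already present; 2 new (1, 1)
  "111" → prefix "11" already present; 1 new (1)
Total nodes = 4 + 5 + 0 + 4 + 6 + 2 + 5 + 3 + 2 + 0 + 2 + 1 = 34

34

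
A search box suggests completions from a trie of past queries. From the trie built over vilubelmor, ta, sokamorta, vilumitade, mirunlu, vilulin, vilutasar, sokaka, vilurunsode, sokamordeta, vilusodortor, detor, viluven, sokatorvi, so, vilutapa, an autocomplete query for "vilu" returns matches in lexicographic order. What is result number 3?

vilumitade

Filter for "vilu…" and sort: "vilubelmor", "vilulin", "vilumitade", "vilurunsode", "vilusodortor", "vilutapa", "vilutasar", "viluven"
The 3rd is vilumitade.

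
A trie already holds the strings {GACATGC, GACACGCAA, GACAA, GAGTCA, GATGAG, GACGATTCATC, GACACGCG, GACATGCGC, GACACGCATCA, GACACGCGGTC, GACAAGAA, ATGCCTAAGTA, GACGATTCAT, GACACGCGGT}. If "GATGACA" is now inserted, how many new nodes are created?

2

The longest prefix of "GATGACA" already in the trie is "GATGA" (length 5).
New nodes needed: |"GATGACA"| − 5 = 7 − 5 = 2.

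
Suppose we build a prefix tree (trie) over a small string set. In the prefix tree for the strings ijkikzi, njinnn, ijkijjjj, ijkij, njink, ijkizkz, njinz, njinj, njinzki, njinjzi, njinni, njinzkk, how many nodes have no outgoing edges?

A leaf is a node with no children — equivalently, the end of a word that is not a proper prefix of any other stored word.
Those words: "ijkijjjj", "ijkikzi", "ijkizkz", "njinjzi", "njink", "njinni", "njinnn", "njinzki", "njinzkk"
Leaf count: 9

9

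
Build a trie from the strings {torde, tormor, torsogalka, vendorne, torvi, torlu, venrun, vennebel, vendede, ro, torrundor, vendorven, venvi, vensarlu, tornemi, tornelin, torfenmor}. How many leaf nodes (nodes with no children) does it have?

A leaf is a node with no children — equivalently, the end of a word that is not a proper prefix of any other stored word.
Those words: "ro", "torde", "torfenmor", "torlu", "tormor", "tornelin", "tornemi", "torrundor", "torsogalka", "torvi", "vendede", "vendorne", "vendorven", "vennebel", "venrun", "vensarlu", "venvi"
Leaf count: 17

17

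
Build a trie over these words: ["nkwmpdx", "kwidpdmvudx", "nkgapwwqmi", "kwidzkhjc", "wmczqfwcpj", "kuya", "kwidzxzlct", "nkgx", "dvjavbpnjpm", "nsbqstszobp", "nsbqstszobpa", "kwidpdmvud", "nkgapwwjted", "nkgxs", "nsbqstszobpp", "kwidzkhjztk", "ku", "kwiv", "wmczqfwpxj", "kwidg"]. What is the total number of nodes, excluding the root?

86

Insert word by word; a character creates a node only if that edge doesn't already exist:
  "nkwmpdx" → 7 new (n, k, w, m, p, d, x)
  "kwidpdmvudx" → 11 new (k, w, i, d, p, d, m, v, u, d, x)
  "nkgapwwqmi" → prefix "nk" already present; 8 new (g, a, p, w, w, q, m, i)
  "kwidzkhjc" → prefix "kwid" already present; 5 new (z, k, h, j, c)
  "wmczqfwcpj" → 10 new (w, m, c, z, q, f, w, c, p, j)
  "kuya" → prefix "k" already present; 3 new (u, y, a)
  "kwidzxzlct" → prefix "kwidz" already present; 5 new (x, z, l, c, t)
  "nkgx" → prefix "nkg" already present; 1 new (x)
  "dvjavbpnjpm" → 11 new (d, v, j, a, v, b, p, n, j, p, m)
  "nsbqstszobp" → prefix "n" already present; 10 new (s, b, q, s, t, s, z, o, b, p)
  "nsbqstszobpa" → prefix "nsbqstszobp" already present; 1 new (a)
  "kwidpdmvud" → prefix "kwidpdmvud" already present; 0 new (none)
  "nkgapwwjted" → prefix "nkgapww" already present; 4 new (j, t, e, d)
  "nkgxs" → prefix "nkgx" already present; 1 new (s)
  "nsbqstszobpp" → prefix "nsbqstszobp" already present; 1 new (p)
  "kwidzkhjztk" → prefix "kwidzkhj" already present; 3 new (z, t, k)
  "ku" → prefix "ku" already present; 0 new (none)
  "kwiv" → prefix "kwi" already present; 1 new (v)
  "wmczqfwpxj" → prefix "wmczqfw" already present; 3 new (p, x, j)
  "kwidg" → prefix "kwid" already present; 1 new (g)
Total nodes = 7 + 11 + 8 + 5 + 10 + 3 + 5 + 1 + 11 + 10 + 1 + 0 + 4 + 1 + 1 + 3 + 0 + 1 + 3 + 1 = 86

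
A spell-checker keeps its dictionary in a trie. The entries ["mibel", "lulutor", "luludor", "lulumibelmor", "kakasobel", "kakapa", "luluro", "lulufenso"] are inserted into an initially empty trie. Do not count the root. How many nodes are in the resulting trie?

41

For each word, the new-node count is its length minus the longest prefix already in the trie:
  "mibel" → 5 new (m, i, b, e, l)
  "lulutor" → 7 new (l, u, l, u, t, o, r)
  "luludor" → prefix "lulu" already present; 3 new (d, o, r)
  "lulumibelmor" → prefix "lulu" already present; 8 new (m, i, b, e, l, m, o, r)
  "kakasobel" → 9 new (k, a, k, a, s, o, b, e, l)
  "kakapa" → prefix "kaka" already present; 2 new (p, a)
  "luluro" → prefix "lulu" already present; 2 new (r, o)
  "lulufenso" → prefix "lulu" already present; 5 new (f, e, n, s, o)
Total nodes = 5 + 7 + 3 + 8 + 9 + 2 + 2 + 5 = 41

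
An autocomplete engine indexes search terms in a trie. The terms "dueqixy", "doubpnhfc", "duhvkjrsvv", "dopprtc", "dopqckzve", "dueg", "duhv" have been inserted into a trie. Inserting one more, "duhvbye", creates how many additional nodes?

3

Walking "duhvbye" from the root, the first 4 characters ("duhv") follow existing edges; "b" is the first miss.
So 7 − 4 = 3 new nodes.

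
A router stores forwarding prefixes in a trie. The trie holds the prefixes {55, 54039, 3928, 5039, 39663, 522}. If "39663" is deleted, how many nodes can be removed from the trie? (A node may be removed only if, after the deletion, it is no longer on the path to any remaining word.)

3

After clearing the end-marker at "39663", prune upward until reaching a node still needed by another word.
The suffix "663" (3 nodes) is used only by "39663"; the node for "39" still has the child "2", so pruning stops there.
Nodes removed: 3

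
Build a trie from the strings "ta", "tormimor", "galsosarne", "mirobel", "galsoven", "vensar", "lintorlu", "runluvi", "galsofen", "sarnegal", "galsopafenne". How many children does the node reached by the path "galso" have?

4

The children of the "galso" node are the distinct next characters among strings starting with "galso".
Distinct next characters after "galso": f, p, s, v.
That node has 4 child edges.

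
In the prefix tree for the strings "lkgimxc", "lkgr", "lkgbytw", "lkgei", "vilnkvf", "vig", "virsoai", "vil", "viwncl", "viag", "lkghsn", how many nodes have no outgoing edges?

A leaf is a node with no children — equivalently, the end of a word that is not a proper prefix of any other stored word.
Those words: "lkgbytw", "lkgei", "lkghsn", "lkgimxc", "lkgr", "viag", "vig", "vilnkvf", "virsoai", "viwncl"
Leaf count: 10

10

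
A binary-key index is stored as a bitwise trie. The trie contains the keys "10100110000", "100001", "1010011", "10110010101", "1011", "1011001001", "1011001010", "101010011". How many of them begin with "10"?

Walk to "10"; the words in its subtree are exactly those with that prefix.
Words under "10": 100001, 1010011, 10100110000, 101010011, 1011, 1011001001, 1011001010, 10110010101
Count: 8

8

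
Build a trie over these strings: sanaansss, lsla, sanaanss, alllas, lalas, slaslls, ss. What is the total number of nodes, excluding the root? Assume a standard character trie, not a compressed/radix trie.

30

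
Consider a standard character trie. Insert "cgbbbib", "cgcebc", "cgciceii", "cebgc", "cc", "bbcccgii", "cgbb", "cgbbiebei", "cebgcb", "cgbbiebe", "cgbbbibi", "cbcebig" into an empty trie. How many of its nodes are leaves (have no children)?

A leaf is a node with no children — equivalently, the end of a word that is not a proper prefix of any other stored word.
Those words: "bbcccgii", "cbcebig", "cc", "cebgcb", "cgbbbibi", "cgbbiebei", "cgcebc", "cgciceii"
Leaf count: 8

8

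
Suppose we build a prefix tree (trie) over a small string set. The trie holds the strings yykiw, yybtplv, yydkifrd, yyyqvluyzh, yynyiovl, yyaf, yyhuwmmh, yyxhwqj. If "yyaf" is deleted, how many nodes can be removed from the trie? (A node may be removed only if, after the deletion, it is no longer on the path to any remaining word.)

2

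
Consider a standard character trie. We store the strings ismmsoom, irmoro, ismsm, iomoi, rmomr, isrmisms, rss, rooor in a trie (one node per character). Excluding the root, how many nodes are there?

Insert word by word; a character creates a node only if that edge doesn't already exist:
  "ismmsoom" → 8 new (i, s, m, m, s, o, o, m)
  "irmoro" → prefix "i" already present; 5 new (r, m, o, r, o)
  "ismsm" → prefix "ism" already present; 2 new (s, m)
  "iomoi" → prefix "i" already present; 4 new (o, m, o, i)
  "rmomr" → 5 new (r, m, o, m, r)
  "isrmisms" → prefix "is" already present; 6 new (r, m, i, s, m, s)
  "rss" → prefix "r" already present; 2 new (s, s)
  "rooor" → prefix "r" already present; 4 new (o, o, o, r)
Total nodes = 8 + 5 + 2 + 4 + 5 + 6 + 2 + 4 = 36

36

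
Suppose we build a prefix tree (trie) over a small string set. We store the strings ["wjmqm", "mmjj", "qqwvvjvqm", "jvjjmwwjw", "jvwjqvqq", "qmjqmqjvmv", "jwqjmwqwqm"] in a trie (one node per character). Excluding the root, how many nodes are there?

Insert word by word; a character creates a node only if that edge doesn't already exist:
  "wjmqm" → 5 new (w, j, m, q, m)
  "mmjj" → 4 new (m, m, j, j)
  "qqwvvjvqm" → 9 new (q, q, w, v, v, j, v, q, m)
  "jvjjmwwjw" → 9 new (j, v, j, j, m, w, w, j, w)
  "jvwjqvqq" → prefix "jv" already present; 6 new (w, j, q, v, q, q)
  "qmjqmqjvmv" → prefix "q" already present; 9 new (m, j, q, m, q, j, v, m, v)
  "jwqjmwqwqm" → prefix "j" already present; 9 new (w, q, j, m, w, q, w, q, m)
Total nodes = 5 + 4 + 9 + 9 + 6 + 9 + 9 = 51

51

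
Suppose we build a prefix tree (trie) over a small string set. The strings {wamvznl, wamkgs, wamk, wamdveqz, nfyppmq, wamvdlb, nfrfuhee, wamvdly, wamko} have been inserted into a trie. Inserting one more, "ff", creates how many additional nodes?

2

"ff" shares no prefix with any stored word, so all 2 characters open new nodes.
2 − 0 = 2 new nodes.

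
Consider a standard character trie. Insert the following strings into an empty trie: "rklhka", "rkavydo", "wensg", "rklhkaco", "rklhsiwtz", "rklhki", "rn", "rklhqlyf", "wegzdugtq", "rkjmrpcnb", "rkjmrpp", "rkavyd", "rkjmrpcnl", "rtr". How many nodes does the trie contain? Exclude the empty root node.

47

Trace insertions, counting only characters that open a new branch:
  "rklhka" → 6 new (r, k, l, h, k, a)
  "rkavydo" → prefix "rk" already present; 5 new (a, v, y, d, o)
  "wensg" → 5 new (w, e, n, s, g)
  "rklhkaco" → prefix "rklhka" already present; 2 new (c, o)
  "rklhsiwtz" → prefix "rklh" already present; 5 new (s, i, w, t, z)
  "rklhki" → prefix "rklhk" already present; 1 new (i)
  "rn" → prefix "r" already present; 1 new (n)
  "rklhqlyf" → prefix "rklh" already present; 4 new (q, l, y, f)
  "wegzdugtq" → prefix "we" already present; 7 new (g, z, d, u, g, t, q)
  "rkjmrpcnb" → prefix "rk" already present; 7 new (j, m, r, p, c, n, b)
  "rkjmrpp" → prefix "rkjmrp" already present; 1 new (p)
  "rkavyd" → prefix "rkavyd" already present; 0 new (none)
  "rkjmrpcnl" → prefix "rkjmrpcn" already present; 1 new (l)
  "rtr" → prefix "r" already present; 2 new (t, r)
Total nodes = 6 + 5 + 5 + 2 + 5 + 1 + 1 + 4 + 7 + 7 + 1 + 0 + 1 + 2 = 47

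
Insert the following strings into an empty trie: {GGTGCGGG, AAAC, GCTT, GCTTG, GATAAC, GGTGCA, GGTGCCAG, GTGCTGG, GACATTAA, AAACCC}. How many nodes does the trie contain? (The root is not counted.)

39

Trace insertions, counting only characters that open a new branch:
  "GGTGCGGG" → 8 new (G, G, T, G, C, G, G, G)
  "AAAC" → 4 new (A, A, A, C)
  "GCTT" → prefix "G" already present; 3 new (C, T, T)
  "GCTTG" → prefix "GCTT" already present; 1 new (G)
  "GATAAC" → prefix "G" already present; 5 new (A, T, A, A, C)
  "GGTGCA" → prefix "GGTGC" already present; 1 new (A)
  "GGTGCCAG" → prefix "GGTGC" already present; 3 new (C, A, G)
  "GTGCTGG" → prefix "G" already present; 6 new (T, G, C, T, G, G)
  "GACATTAA" → prefix "GA" already present; 6 new (C, A, T, T, A, A)
  "AAACCC" → prefix "AAAC" already present; 2 new (C, C)
Total nodes = 8 + 4 + 3 + 1 + 5 + 1 + 3 + 6 + 6 + 2 = 39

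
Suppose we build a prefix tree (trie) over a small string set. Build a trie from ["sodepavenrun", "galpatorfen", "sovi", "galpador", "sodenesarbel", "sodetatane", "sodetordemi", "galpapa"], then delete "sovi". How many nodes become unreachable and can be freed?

Walk "sovi" from the leaf back toward the root, removing each node that no remaining word uses.
The suffix "vi" (2 nodes) is used only by "sovi"; the node for "so" still has the child "d", so pruning stops there.
Nodes removed: 2

2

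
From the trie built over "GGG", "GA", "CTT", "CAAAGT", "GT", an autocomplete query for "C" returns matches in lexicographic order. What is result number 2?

CTT

Filter for "C…" and sort: "CAAAGT", "CTT"
The 2nd is CTT.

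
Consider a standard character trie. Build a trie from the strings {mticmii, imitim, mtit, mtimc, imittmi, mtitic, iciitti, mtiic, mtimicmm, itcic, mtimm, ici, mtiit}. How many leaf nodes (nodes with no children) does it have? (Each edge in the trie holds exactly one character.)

Leaves are exactly the stored words that no other stored word extends.
Those words: "iciitti", "imitim", "imittmi", "itcic", "mticmii", "mtiic", "mtiit", "mtimc", "mtimicmm", "mtimm", "mtitic"
Leaf count: 11

11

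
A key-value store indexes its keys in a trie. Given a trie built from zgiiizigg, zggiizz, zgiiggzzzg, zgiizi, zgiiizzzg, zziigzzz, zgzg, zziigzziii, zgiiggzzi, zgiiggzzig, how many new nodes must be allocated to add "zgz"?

"zgz" is already a full path in the trie; only an end-marker is added.
No new nodes are needed: 0.

0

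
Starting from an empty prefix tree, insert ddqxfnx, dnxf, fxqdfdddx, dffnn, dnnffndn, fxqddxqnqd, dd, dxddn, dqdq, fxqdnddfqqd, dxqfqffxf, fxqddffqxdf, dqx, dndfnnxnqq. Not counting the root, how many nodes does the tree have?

For each word, the new-node count is its length minus the longest prefix already in the trie:
  "ddqxfnx" → 7 new (d, d, q, x, f, n, x)
  "dnxf" → prefix "d" already present; 3 new (n, x, f)
  "fxqdfdddx" → 9 new (f, x, q, d, f, d, d, d, x)
  "dffnn" → prefix "d" already present; 4 new (f, f, n, n)
  "dnnffndn" → prefix "dn" already present; 6 new (n, f, f, n, d, n)
  "fxqddxqnqd" → prefix "fxqd" already present; 6 new (d, x, q, n, q, d)
  "dd" → prefix "dd" already present; 0 new (none)
  "dxddn" → prefix "d" already present; 4 new (x, d, d, n)
  "dqdq" → prefix "d" already present; 3 new (q, d, q)
  "fxqdnddfqqd" → prefix "fxqd" already present; 7 new (n, d, d, f, q, q, d)
  "dxqfqffxf" → prefix "dx" already present; 7 new (q, f, q, f, f, x, f)
  "fxqddffqxdf" → prefix "fxqdd" already present; 6 new (f, f, q, x, d, f)
  "dqx" → prefix "dq" already present; 1 new (x)
  "dndfnnxnqq" → prefix "dn" already present; 8 new (d, f, n, n, x, n, q, q)
Total nodes = 7 + 3 + 9 + 4 + 6 + 6 + 0 + 4 + 3 + 7 + 7 + 6 + 1 + 8 = 71

71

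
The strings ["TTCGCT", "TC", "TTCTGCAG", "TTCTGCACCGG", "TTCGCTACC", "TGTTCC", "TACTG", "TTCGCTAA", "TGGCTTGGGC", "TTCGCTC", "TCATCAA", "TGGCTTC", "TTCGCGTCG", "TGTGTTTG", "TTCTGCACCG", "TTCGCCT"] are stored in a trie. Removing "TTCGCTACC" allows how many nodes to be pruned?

2

Walk "TTCGCTACC" from the leaf back toward the root, removing each node that no remaining word uses.
The suffix "CC" (2 nodes) is used only by "TTCGCTACC"; the node for "TTCGCTA" still has the child "A", so pruning stops there.
Nodes removed: 2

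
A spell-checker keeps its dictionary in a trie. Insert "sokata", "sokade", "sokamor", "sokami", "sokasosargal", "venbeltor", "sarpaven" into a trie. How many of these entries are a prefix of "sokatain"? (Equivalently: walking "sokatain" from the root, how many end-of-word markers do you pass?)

Traverse "sokatain" character by character; count nodes along the way that are marked as word ends.
Prefixes of the query that are stored words: "sokata"
Count: 1

1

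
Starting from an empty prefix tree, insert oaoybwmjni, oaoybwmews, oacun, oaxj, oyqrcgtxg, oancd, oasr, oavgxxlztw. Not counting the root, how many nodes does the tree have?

39

Insert word by word; a character creates a node only if that edge doesn't already exist:
  "oaoybwmjni" → 10 new (o, a, o, y, b, w, m, j, n, i)
  "oaoybwmews" → prefix "oaoybwm" already present; 3 new (e, w, s)
  "oacun" → prefix "oa" already present; 3 new (c, u, n)
  "oaxj" → prefix "oa" already present; 2 new (x, j)
  "oyqrcgtxg" → prefix "o" already present; 8 new (y, q, r, c, g, t, x, g)
  "oancd" → prefix "oa" already present; 3 new (n, c, d)
  "oasr" → prefix "oa" already present; 2 new (s, r)
  "oavgxxlztw" → prefix "oa" already present; 8 new (v, g, x, x, l, z, t, w)
Total nodes = 10 + 3 + 3 + 2 + 8 + 3 + 2 + 8 = 39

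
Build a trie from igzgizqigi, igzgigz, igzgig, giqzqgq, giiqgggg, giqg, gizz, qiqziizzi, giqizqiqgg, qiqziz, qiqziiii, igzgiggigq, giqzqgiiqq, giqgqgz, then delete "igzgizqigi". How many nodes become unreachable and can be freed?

5

A node on "igzgizqigi"'s path can go only if nothing else ends at it or branches off below it.
The suffix "zqigi" (5 nodes) is used only by "igzgizqigi"; the node for "igzgi" still has the child "g", so pruning stops there.
Nodes removed: 5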